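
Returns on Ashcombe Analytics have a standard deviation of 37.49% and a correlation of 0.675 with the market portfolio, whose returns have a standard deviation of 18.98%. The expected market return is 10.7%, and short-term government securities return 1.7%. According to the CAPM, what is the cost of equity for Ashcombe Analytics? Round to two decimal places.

13.70%

β = ρ × σ_i / σ_m = 0.675 × 37.49% / 18.98% = 1.3333
MRP = 10.7% − 1.7% = 9.00%
E(R) = 1.7% + 1.3333 × 9.0% = 13.70%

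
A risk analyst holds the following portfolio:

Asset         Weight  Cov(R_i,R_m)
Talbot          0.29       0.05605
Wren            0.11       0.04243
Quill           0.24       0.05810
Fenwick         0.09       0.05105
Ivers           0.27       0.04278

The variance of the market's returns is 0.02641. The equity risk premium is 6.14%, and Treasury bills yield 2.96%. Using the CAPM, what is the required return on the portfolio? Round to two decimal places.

β_Talbot = 0.05605 / 0.02641 = 2.1223
β_Wren = 0.04243 / 0.02641 = 1.6066
β_Quill = 0.05810 / 0.02641 = 2.1999
β_Fenwick = 0.05105 / 0.02641 = 1.9330
β_Ivers = 0.04278 / 0.02641 = 1.6198
β_P = Σ w_i β_i = 0.29×2.1223 + 0.11×1.6066 + 0.24×2.1999 + 0.09×1.9330 + 0.27×1.6198 = 1.9315
E(R_P) = R_f + β_P × MRP = 2.96% + 1.9315 × 6.14% = 14.82%

14.82%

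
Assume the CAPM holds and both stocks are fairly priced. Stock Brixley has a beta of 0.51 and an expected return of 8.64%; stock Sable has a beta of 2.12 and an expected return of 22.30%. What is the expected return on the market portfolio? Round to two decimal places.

12.80%

Both satisfy E(R) = R_f + β·MRP, so the slope of the SML is
MRP = (22.30% − 8.64%) / (2.12 − 0.51) = 13.66% / 1.61 = 8.4845%
R_f = E(R_Brixley) − β_Brixley·MRP = 8.64% − 0.51 × 8.4845% = 4.3129%
E(R_m) = R_f + MRP = 4.3129% + 8.4845% = 12.80%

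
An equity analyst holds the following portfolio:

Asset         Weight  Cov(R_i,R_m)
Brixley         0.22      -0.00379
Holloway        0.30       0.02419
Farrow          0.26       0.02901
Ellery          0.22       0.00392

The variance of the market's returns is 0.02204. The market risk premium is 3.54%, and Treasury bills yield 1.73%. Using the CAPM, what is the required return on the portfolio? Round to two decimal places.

4.11%

β_Brixley = -0.00379 / 0.02204 = -0.1720
β_Holloway = 0.02419 / 0.02204 = 1.0975
β_Farrow = 0.02901 / 0.02204 = 1.3162
β_Ellery = 0.00392 / 0.02204 = 0.1779
β_P = Σ w_i β_i = 0.22×-0.1720 + 0.30×1.0975 + 0.26×1.3162 + 0.22×0.1779 = 0.6728
E(R_P) = R_f + β_P × MRP = 1.73% + 0.6728 × 3.54% = 4.11%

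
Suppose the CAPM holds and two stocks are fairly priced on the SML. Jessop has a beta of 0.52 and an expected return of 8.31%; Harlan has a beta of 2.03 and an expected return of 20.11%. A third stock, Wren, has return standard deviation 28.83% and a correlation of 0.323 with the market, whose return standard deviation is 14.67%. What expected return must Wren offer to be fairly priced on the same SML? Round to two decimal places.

MRP = (20.11% − 8.31%) / (2.03 − 0.52) = 7.8146%
R_f = 8.31% − 0.52 × 7.8146% = 4.2464%
β_Wren = ρ·σ_i/σ_m = 0.323 × 28.83 / 14.67 = 0.6348
E(R_Wren) = R_f + β × MRP = 4.2464% + 0.6348 × 7.8146% = 9.21%

9.21%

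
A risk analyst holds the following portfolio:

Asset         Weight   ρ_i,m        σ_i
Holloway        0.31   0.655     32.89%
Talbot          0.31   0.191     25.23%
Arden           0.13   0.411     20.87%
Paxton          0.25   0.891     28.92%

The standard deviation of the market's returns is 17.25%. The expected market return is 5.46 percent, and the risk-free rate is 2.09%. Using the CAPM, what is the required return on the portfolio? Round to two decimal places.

5.16%

β_Holloway = 0.655 × 32.89% / 17.25% = 1.2489
β_Talbot = 0.191 × 25.23% / 17.25% = 0.2794
β_Arden = 0.411 × 20.87% / 17.25% = 0.4973
β_Paxton = 0.891 × 28.92% / 17.25% = 1.4938
β_P = Σ w_i β_i = 0.31×1.2489 + 0.31×0.2794 + 0.13×0.4973 + 0.25×1.4938 = 0.9119
MRP = 5.46% − 2.09% = 3.37%
E(R_P) = R_f + β_P × MRP = 2.09% + 0.9119 × 3.37% = 5.16%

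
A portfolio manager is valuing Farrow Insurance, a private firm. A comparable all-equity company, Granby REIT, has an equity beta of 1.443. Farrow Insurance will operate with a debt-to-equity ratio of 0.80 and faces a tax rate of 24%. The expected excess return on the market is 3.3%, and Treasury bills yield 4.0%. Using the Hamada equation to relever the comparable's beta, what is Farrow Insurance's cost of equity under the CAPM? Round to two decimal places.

β_L = β_U × [1 + (1 − t)(D/E)] = 1.443 × [1 + (1 − 0.24) × 0.80]
    = 1.443 × [1 + 0.76 × 0.80] = 1.443 × 1.6080 = 2.3203
E(R) = R_f + β_L × MRP = 4.0% + 2.3203 × 3.3% = 11.66%

11.66%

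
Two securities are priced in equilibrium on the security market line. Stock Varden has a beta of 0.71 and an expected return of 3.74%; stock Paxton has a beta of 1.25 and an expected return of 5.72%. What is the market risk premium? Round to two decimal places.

3.67%

Both satisfy E(R) = R_f + β·MRP, so the slope of the SML is
MRP = (5.72% − 3.74%) / (1.25 − 0.71) = 1.98% / 0.54 = 3.6667%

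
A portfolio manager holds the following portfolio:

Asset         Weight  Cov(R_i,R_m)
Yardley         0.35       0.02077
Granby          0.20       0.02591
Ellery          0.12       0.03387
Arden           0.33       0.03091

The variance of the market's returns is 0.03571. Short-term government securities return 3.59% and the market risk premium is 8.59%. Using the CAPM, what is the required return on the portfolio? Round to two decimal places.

10.02%

β_Yardley = 0.02077 / 0.03571 = 0.5816
β_Granby = 0.02591 / 0.03571 = 0.7256
β_Ellery = 0.03387 / 0.03571 = 0.9485
β_Arden = 0.03091 / 0.03571 = 0.8656
β_P = Σ w_i β_i = 0.35×0.5816 + 0.20×0.7256 + 0.12×0.9485 + 0.33×0.8656 = 0.7481
E(R_P) = R_f + β_P × MRP = 3.59% + 0.7481 × 8.59% = 10.02%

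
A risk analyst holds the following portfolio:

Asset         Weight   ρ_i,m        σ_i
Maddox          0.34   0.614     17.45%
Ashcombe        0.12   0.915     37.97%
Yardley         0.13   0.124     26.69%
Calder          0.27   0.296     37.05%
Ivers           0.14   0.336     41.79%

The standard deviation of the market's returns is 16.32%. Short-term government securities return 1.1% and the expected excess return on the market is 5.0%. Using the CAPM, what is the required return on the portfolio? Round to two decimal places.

5.13%

β_Maddox = 0.614 × 17.45% / 16.32% = 0.6565
β_Ashcombe = 0.915 × 37.97% / 16.32% = 2.1288
β_Yardley = 0.124 × 26.69% / 16.32% = 0.2028
β_Calder = 0.296 × 37.05% / 16.32% = 0.6720
β_Ivers = 0.336 × 41.79% / 16.32% = 0.8604
β_P = Σ w_i β_i = 0.34×0.6565 + 0.12×2.1288 + 0.13×0.2028 + 0.27×0.6720 + 0.14×0.8604 = 0.8069
E(R_P) = R_f + β_P × MRP = 1.1% + 0.8069 × 5.0% = 5.13%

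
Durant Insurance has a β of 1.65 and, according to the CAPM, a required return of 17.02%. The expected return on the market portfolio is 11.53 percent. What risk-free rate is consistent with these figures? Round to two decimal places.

E(R) = R_f + β(E(R_m) − R_f) = R_f(1 − β) + β·E(R_m)
17.02% = R_f × (1 − 1.65) + 1.65 × 11.53%
17.02% = R_f × -0.65 + 19.0245%
R_f = (17.02% − 19.0245%) / -0.65 = 3.08%

3.08%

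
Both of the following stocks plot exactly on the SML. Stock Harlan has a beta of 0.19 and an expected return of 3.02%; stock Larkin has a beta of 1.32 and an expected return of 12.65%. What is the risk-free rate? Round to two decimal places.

Both satisfy E(R) = R_f + β·MRP, so the slope of the SML is
MRP = (12.65% − 3.02%) / (1.32 − 0.19) = 9.63% / 1.13 = 8.5221%
R_f = E(R_Harlan) − β_Harlan·MRP = 3.02% − 0.19 × 8.5221% = 1.4008%

1.40%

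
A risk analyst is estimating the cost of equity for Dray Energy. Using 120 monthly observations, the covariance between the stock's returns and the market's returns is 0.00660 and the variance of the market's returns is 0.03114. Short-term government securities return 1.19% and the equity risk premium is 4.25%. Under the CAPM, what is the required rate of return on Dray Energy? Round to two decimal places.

β = Cov(R_i, R_m) / Var(R_m) = 0.00660 / 0.03114 = 0.2119
E(R) = R_f + β × MRP = 1.19% + 0.2119 × 4.25% = 2.09%

2.09%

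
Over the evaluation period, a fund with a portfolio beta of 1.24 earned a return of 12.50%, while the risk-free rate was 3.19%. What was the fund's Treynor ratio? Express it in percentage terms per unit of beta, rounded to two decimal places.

7.51%

Treynor = (R_P − R_f) / β_P = (12.50% − 3.19%) / 1.2400 = 9.31% / 1.2400 = 7.51%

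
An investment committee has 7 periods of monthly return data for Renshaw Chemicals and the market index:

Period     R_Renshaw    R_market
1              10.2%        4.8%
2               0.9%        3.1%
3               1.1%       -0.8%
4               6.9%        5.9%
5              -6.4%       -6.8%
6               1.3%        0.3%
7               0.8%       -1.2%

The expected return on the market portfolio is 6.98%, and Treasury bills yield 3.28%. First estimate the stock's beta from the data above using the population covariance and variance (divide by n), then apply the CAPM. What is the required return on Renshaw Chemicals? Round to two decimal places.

Mean R_i = (10.2 + 0.9 + 1.1 + 6.9 − 6.4 + 1.3 + 0.8) / 7 = 2.1143%
Mean R_m = (4.8 + 3.1 − 0.8 + 5.9 − 6.8 + 0.3 − 1.2) / 7 = 0.7571%
Σ(R_i − R̄_i)(R_m − R̄_m) = 123.3243  ⇒  Cov = 123.3243 / 7 = 17.6178
Σ(R_m − R̄_m)² = 111.8571  ⇒  Var(R_m) = 111.8571 / 7 = 15.9796
β = Cov / Var(R_m) = 17.6178 / 15.9796 = 1.1025
MRP = 6.98% − 3.28% = 3.70%
E(R) = R_f + β × MRP = 3.28% + 1.1025 × 3.70% = 7.36%

7.36%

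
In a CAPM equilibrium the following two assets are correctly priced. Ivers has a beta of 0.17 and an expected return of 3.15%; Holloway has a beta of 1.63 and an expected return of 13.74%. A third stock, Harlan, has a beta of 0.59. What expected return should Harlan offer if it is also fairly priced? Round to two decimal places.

6.20%

MRP (SML slope) = (13.74% − 3.15%) / (1.63 − 0.17) = 10.59% / 1.46 = 7.2534%
R_f (intercept) = 3.15% − 0.17 × 7.2534% = 1.9169%
E(R_Harlan) = R_f + β × MRP = 1.9169% + 0.59 × 7.2534% = 6.20%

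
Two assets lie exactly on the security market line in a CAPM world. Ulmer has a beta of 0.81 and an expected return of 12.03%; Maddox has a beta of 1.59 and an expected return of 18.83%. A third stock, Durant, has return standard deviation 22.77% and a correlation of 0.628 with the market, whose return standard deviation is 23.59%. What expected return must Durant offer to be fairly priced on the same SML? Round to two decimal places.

MRP = (18.83% − 12.03%) / (1.59 − 0.81) = 8.7179%
R_f = 12.03% − 0.81 × 8.7179% = 4.9685%
β_Durant = ρ·σ_i/σ_m = 0.628 × 22.77 / 23.59 = 0.6062
E(R_Durant) = R_f + β × MRP = 4.9685% + 0.6062 × 8.7179% = 10.25%

10.25%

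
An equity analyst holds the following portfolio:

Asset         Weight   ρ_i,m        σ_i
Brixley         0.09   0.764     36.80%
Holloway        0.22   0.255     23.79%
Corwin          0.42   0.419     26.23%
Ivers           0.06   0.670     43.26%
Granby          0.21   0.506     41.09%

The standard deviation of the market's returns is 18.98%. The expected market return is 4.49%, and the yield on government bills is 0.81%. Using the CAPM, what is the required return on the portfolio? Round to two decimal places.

β_Brixley = 0.764 × 36.80% / 18.98% = 1.4813
β_Holloway = 0.255 × 23.79% / 18.98% = 0.3196
β_Corwin = 0.419 × 26.23% / 18.98% = 0.5791
β_Ivers = 0.670 × 43.26% / 18.98% = 1.5271
β_Granby = 0.506 × 41.09% / 18.98% = 1.0954
β_P = Σ w_i β_i = 0.09×1.4813 + 0.22×0.3196 + 0.42×0.5791 + 0.06×1.5271 + 0.21×1.0954 = 0.7685
MRP = 4.49% − 0.81% = 3.68%
E(R_P) = R_f + β_P × MRP = 0.81% + 0.7685 × 3.68% = 3.64%

3.64%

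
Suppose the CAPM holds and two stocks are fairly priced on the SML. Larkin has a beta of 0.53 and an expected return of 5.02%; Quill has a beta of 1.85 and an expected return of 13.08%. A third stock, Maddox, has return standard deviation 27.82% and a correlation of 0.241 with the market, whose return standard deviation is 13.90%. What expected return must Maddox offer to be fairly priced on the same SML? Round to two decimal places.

4.73%

MRP = (13.08% − 5.02%) / (1.85 − 0.53) = 6.1061%
R_f = 5.02% − 0.53 × 6.1061% = 1.7838%
β_Maddox = ρ·σ_i/σ_m = 0.241 × 27.82 / 13.90 = 0.4823
E(R_Maddox) = R_f + β × MRP = 1.7838% + 0.4823 × 6.1061% = 4.73%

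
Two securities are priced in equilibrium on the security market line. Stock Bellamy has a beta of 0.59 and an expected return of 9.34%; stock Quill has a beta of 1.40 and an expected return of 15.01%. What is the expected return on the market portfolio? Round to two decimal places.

12.21%

Both satisfy E(R) = R_f + β·MRP, so the slope of the SML is
MRP = (15.01% − 9.34%) / (1.40 − 0.59) = 5.67% / 0.81 = 7.0000%
R_f = E(R_Bellamy) − β_Bellamy·MRP = 9.34% − 0.59 × 7.0000% = 5.2100%
E(R_m) = R_f + MRP = 5.2100% + 7.0000% = 12.21%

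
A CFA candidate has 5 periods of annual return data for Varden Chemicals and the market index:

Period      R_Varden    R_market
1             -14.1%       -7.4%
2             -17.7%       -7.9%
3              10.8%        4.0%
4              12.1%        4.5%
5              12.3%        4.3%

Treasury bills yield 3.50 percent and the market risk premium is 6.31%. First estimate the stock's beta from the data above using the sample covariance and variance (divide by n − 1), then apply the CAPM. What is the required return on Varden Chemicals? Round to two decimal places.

18.16%

Mean R_i = (-14.1 − 17.7 + 10.8 + 12.1 + 12.3) / 5 = 0.6800%
Mean R_m = (-7.4 − 7.9 + 4.0 + 4.5 + 4.3) / 5 = -0.5000%
Σ(R_i − R̄_i)(R_m − R̄_m) = 396.4100  ⇒  Cov = 396.4100 / 4 = 99.1025
Σ(R_m − R̄_m)² = 170.6600  ⇒  Var(R_m) = 170.6600 / 4 = 42.6650
β = Cov / Var(R_m) = 99.1025 / 42.6650 = 2.3228
E(R) = R_f + β × MRP = 3.50% + 2.3228 × 6.31% = 18.16%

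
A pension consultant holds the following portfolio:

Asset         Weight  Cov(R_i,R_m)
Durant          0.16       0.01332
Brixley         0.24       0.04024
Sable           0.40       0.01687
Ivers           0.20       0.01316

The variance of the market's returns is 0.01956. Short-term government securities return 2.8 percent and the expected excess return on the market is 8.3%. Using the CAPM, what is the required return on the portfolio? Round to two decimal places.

β_Durant = 0.01332 / 0.01956 = 0.6810
β_Brixley = 0.04024 / 0.01956 = 2.0573
β_Sable = 0.01687 / 0.01956 = 0.8625
β_Ivers = 0.01316 / 0.01956 = 0.6728
β_P = Σ w_i β_i = 0.16×0.6810 + 0.24×2.0573 + 0.40×0.8625 + 0.20×0.6728 = 1.0823
E(R_P) = R_f + β_P × MRP = 2.8% + 1.0823 × 8.3% = 11.78%

11.78%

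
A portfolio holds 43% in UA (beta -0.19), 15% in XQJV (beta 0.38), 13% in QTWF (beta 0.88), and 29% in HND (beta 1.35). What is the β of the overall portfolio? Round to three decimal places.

β_P = Σ w_i β_i = 0.43×-0.19 + 0.15×0.38 + 0.13×0.88 + 0.29×1.35 = 0.4812

0.481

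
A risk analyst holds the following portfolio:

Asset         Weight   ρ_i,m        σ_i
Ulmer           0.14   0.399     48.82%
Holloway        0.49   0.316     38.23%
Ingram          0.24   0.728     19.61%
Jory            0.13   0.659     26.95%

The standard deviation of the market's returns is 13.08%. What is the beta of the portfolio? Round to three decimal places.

β_Ulmer = 0.399 × 48.82% / 13.08% = 1.4892
β_Holloway = 0.316 × 38.23% / 13.08% = 0.9236
β_Ingram = 0.728 × 19.61% / 13.08% = 1.0914
β_Jory = 0.659 × 26.95% / 13.08% = 1.3578
β_P = Σ w_i β_i = 0.14×1.4892 + 0.49×0.9236 + 0.24×1.0914 + 0.13×1.3578 = 1.0995

1.100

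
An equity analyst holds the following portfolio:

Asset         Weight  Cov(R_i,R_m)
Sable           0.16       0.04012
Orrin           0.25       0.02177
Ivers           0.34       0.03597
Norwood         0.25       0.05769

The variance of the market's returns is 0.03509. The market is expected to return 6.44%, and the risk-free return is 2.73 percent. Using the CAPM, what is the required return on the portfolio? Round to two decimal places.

β_Sable = 0.04012 / 0.03509 = 1.1433
β_Orrin = 0.02177 / 0.03509 = 0.6204
β_Ivers = 0.03597 / 0.03509 = 1.0251
β_Norwood = 0.05769 / 0.03509 = 1.6441
β_P = Σ w_i β_i = 0.16×1.1433 + 0.25×0.6204 + 0.34×1.0251 + 0.25×1.6441 = 1.0976
MRP = 6.44% − 2.73% = 3.71%
E(R_P) = R_f + β_P × MRP = 2.73% + 1.0976 × 3.71% = 6.80%

6.80%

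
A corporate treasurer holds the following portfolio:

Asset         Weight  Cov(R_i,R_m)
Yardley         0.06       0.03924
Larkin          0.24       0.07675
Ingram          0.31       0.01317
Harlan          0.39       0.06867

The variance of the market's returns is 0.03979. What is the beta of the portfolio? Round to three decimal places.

β_Yardley = 0.03924 / 0.03979 = 0.9862
β_Larkin = 0.07675 / 0.03979 = 1.9289
β_Ingram = 0.01317 / 0.03979 = 0.3310
β_Harlan = 0.06867 / 0.03979 = 1.7258
β_P = Σ w_i β_i = 0.06×0.9862 + 0.24×1.9289 + 0.31×0.3310 + 0.39×1.7258 = 1.2978

1.298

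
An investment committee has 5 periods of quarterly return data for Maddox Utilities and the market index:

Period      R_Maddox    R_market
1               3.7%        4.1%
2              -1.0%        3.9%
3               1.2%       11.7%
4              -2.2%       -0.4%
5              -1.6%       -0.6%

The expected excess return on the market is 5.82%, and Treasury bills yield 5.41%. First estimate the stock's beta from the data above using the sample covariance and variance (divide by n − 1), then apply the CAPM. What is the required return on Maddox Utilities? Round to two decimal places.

Mean R_i = (3.7 − 1.0 + 1.2 − 2.2 − 1.6) / 5 = 0.0200%
Mean R_m = (4.1 + 3.9 + 11.7 − 0.4 − 0.6) / 5 = 3.7400%
Σ(R_i − R̄_i)(R_m − R̄_m) = 26.7760  ⇒  Cov = 26.7760 / 4 = 6.6940
Σ(R_m − R̄_m)² = 99.4920  ⇒  Var(R_m) = 99.4920 / 4 = 24.8730
β = Cov / Var(R_m) = 6.6940 / 24.8730 = 0.2691
E(R) = R_f + β × MRP = 5.41% + 0.2691 × 5.82% = 6.98%

6.98%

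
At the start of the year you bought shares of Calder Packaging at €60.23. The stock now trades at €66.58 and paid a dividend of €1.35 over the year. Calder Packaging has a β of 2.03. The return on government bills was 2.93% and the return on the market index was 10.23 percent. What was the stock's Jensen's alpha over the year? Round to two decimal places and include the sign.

Realised HPR = (P1 + D1 − P0) / P0 = (66.58 + 1.35 − 60.23) / 60.23 = 7.70 / 60.23 = 12.7843%
MRP = 10.23% − 2.93% = 7.30%
CAPM required = R_f + β·MRP = 2.93% + 2.03 × 7.30% = 17.7490%
α = realised − required = 12.7843% − 17.7490% = -4.96%

-4.96%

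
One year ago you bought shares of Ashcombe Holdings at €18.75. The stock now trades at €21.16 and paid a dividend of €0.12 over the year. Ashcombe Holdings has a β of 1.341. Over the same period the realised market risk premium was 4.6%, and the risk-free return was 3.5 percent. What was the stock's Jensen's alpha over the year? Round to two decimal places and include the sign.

Realised HPR = (P1 + D1 − P0) / P0 = (21.16 + 0.12 − 18.75) / 18.75 = 2.53 / 18.75 = 13.4933%
CAPM required = R_f + β·MRP = 3.5% + 1.341 × 4.6% = 9.6686%
α = realised − required = 13.4933% − 9.6686% = +3.82%

+3.82%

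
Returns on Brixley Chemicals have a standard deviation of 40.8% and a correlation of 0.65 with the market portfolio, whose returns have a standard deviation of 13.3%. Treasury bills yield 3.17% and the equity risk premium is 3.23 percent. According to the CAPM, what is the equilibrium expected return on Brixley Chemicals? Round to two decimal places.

9.61%

β = ρ × σ_i / σ_m = 0.65 × 40.8% / 13.3% = 1.9940
E(R) = 3.17% + 1.9940 × 3.23% = 9.61%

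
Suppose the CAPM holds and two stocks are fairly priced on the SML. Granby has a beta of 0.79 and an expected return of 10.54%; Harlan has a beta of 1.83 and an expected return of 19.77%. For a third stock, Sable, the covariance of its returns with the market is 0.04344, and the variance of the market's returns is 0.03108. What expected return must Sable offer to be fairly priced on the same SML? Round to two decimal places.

15.93%

MRP = (19.77% − 10.54%) / (1.83 − 0.79) = 8.8750%
R_f = 10.54% − 0.79 × 8.8750% = 3.5288%
β_Sable = Cov / Var(R_m) = 0.04344 / 0.03108 = 1.3977
E(R_Sable) = R_f + β × MRP = 3.5288% + 1.3977 × 8.8750% = 15.93%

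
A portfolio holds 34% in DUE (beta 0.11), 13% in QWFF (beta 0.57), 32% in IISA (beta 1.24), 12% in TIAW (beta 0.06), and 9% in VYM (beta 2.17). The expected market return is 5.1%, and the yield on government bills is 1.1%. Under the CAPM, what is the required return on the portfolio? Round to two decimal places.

β_P = Σ w_i β_i = 0.34×0.11 + 0.13×0.57 + 0.32×1.24 + 0.12×0.06 + 0.09×2.17 = 0.7108
MRP = 5.1% − 1.1% = 4.00%
E(R_P) = R_f + β_P × MRP = 1.1% + 0.7108 × 4.0% = 3.94%

3.94%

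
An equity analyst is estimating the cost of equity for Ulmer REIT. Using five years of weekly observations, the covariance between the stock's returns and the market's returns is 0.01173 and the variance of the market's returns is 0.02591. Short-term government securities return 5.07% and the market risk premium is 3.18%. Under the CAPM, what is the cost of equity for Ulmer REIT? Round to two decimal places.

β = Cov(R_i, R_m) / Var(R_m) = 0.01173 / 0.02591 = 0.4527
E(R) = R_f + β × MRP = 5.07% + 0.4527 × 3.18% = 6.51%

6.51%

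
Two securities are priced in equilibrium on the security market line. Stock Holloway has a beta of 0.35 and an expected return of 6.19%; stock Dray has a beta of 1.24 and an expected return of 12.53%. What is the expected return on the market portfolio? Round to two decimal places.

10.82%

Both satisfy E(R) = R_f + β·MRP, so the slope of the SML is
MRP = (12.53% − 6.19%) / (1.24 − 0.35) = 6.34% / 0.89 = 7.1236%
R_f = E(R_Holloway) − β_Holloway·MRP = 6.19% − 0.35 × 7.1236% = 3.6967%
E(R_m) = R_f + MRP = 3.6967% + 7.1236% = 10.82%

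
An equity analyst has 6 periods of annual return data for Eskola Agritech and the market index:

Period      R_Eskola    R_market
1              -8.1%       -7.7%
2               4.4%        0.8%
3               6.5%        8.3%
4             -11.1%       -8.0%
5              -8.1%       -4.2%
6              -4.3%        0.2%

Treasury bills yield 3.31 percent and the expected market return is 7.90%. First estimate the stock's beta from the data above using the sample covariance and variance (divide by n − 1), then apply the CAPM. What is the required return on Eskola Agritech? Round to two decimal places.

8.22%

Mean R_i = (-8.1 + 4.4 + 6.5 − 11.1 − 8.1 − 4.3) / 6 = -3.4500%
Mean R_m = (-7.7 + 0.8 + 8.3 − 8.0 − 4.2 + 0.2) / 6 = -1.7667%
Σ(R_i − R̄_i)(R_m − R̄_m) = 205.2300  ⇒  Cov = 205.2300 / 5 = 41.0460
Σ(R_m − R̄_m)² = 191.7733  ⇒  Var(R_m) = 191.7733 / 5 = 38.3547
β = Cov / Var(R_m) = 41.0460 / 38.3547 = 1.0702
MRP = 7.90% − 3.31% = 4.59%
E(R) = R_f + β × MRP = 3.31% + 1.0702 × 4.59% = 8.22%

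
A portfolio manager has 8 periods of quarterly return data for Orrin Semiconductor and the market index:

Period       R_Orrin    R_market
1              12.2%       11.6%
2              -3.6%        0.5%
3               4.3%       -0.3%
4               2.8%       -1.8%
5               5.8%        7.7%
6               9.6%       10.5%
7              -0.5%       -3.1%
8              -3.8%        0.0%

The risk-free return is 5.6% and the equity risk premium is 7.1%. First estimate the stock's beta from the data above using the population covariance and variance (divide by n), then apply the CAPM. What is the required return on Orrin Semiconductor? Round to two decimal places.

11.44%

Mean R_i = (12.2 − 3.6 + 4.3 + 2.8 + 5.8 + 9.6 − 0.5 − 3.8) / 8 = 3.3500%
Mean R_m = (11.6 + 0.5 − 0.3 − 1.8 + 7.7 + 10.5 − 3.1 + 0.0) / 8 = 3.1375%
Σ(R_i − R̄_i)(R_m − R̄_m) = 196.3150  ⇒  Cov = 196.3150 / 8 = 24.5394
Σ(R_m − R̄_m)² = 238.5388  ⇒  Var(R_m) = 238.5388 / 8 = 29.8174
β = Cov / Var(R_m) = 24.5394 / 29.8174 = 0.8230
E(R) = R_f + β × MRP = 5.6% + 0.8230 × 7.1% = 11.44%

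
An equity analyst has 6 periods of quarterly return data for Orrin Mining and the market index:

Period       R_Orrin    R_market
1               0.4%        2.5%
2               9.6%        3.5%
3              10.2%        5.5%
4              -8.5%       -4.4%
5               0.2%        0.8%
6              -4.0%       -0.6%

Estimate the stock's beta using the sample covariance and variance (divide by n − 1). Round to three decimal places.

2.010

Mean R_i = (0.4 + 9.6 + 10.2 − 8.5 + 0.2 − 4.0) / 6 = 1.3167%
Mean R_m = (2.5 + 3.5 + 5.5 − 4.4 + 0.8 − 0.6) / 6 = 1.2167%
Σ(R_i − R̄_i)(R_m − R̄_m) = 121.0483  ⇒  Cov = 121.0483 / 5 = 24.2097
Σ(R_m − R̄_m)² = 60.2283  ⇒  Var(R_m) = 60.2283 / 5 = 12.0457
β = Cov / Var(R_m) = 24.2097 / 12.0457 = 2.0098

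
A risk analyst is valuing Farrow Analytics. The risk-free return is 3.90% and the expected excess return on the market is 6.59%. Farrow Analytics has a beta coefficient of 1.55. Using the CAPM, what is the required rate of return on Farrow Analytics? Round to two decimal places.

E(R) = R_f + β × MRP = 3.90% + 1.55 × 6.59% = 14.11%

14.11%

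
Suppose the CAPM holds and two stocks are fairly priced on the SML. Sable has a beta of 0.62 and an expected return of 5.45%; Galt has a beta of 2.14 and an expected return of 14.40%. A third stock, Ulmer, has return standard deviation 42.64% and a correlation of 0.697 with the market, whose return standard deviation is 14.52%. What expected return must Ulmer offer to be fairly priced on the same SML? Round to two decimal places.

MRP = (14.40% − 5.45%) / (2.14 − 0.62) = 5.8882%
R_f = 5.45% − 0.62 × 5.8882% = 1.7993%
β_Ulmer = ρ·σ_i/σ_m = 0.697 × 42.64 / 14.52 = 2.0468
E(R_Ulmer) = R_f + β × MRP = 1.7993% + 2.0468 × 5.8882% = 13.85%

13.85%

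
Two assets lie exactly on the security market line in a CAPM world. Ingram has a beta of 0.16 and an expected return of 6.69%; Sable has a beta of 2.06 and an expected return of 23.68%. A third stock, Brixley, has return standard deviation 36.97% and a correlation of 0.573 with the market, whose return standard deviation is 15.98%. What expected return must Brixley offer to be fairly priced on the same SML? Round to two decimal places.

MRP = (23.68% − 6.69%) / (2.06 − 0.16) = 8.9421%
R_f = 6.69% − 0.16 × 8.9421% = 5.2593%
β_Brixley = ρ·σ_i/σ_m = 0.573 × 36.97 / 15.98 = 1.3256
E(R_Brixley) = R_f + β × MRP = 5.2593% + 1.3256 × 8.9421% = 17.11%

17.11%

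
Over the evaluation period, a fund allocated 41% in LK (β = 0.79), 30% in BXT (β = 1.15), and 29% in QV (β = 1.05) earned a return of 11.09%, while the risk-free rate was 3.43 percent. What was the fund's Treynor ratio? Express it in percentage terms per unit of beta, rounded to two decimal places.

β_P = 0.41×0.79 + 0.30×1.15 + 0.29×1.05 = 0.9734
Treynor = (R_P − R_f) / β_P = (11.09% − 3.43%) / 0.9734 = 7.66% / 0.9734 = 7.87%

7.87%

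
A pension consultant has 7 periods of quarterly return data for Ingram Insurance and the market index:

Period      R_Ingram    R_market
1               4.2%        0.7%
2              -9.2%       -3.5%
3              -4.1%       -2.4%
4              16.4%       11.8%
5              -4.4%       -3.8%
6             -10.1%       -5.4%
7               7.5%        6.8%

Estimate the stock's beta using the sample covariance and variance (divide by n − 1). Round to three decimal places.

Mean R_i = (4.2 − 9.2 − 4.1 + 16.4 − 4.4 − 10.1 + 7.5) / 7 = 0.0429%
Mean R_m = (0.7 − 3.5 − 2.4 + 11.8 − 3.8 − 5.4 + 6.8) / 7 = 0.6000%
Σ(R_i − R̄_i)(R_m − R̄_m) = 360.5800  ⇒  Cov = 360.5800 / 6 = 60.0967
Σ(R_m − R̄_m)² = 245.0600  ⇒  Var(R_m) = 245.0600 / 6 = 40.8433
β = Cov / Var(R_m) = 60.0967 / 40.8433 = 1.4714

1.471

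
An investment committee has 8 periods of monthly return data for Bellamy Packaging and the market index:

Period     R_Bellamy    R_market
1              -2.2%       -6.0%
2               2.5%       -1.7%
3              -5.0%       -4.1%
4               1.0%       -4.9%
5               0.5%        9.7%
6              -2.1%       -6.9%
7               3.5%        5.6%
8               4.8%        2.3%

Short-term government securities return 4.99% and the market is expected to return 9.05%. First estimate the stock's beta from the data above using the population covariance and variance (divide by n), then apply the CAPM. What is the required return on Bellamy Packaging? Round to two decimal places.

6.22%

Mean R_i = (-2.2 + 2.5 − 5.0 + 1.0 + 0.5 − 2.1 + 3.5 + 4.8) / 8 = 0.3750%
Mean R_m = (-6.0 − 1.7 − 4.1 − 4.9 + 9.7 − 6.9 + 5.6 + 2.3) / 8 = -0.7500%
Σ(R_i − R̄_i)(R_m − R̄_m) = 76.7800  ⇒  Cov = 76.7800 / 8 = 9.5975
Σ(R_m − R̄_m)² = 253.5600  ⇒  Var(R_m) = 253.5600 / 8 = 31.6950
β = Cov / Var(R_m) = 9.5975 / 31.6950 = 0.3028
MRP = 9.05% − 4.99% = 4.06%
E(R) = R_f + β × MRP = 4.99% + 0.3028 × 4.06% = 6.22%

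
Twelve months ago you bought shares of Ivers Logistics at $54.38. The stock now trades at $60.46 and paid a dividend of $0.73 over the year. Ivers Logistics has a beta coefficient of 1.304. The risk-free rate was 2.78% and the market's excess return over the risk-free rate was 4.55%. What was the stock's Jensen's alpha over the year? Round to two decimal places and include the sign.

+3.81%

Realised HPR = (P1 + D1 − P0) / P0 = (60.46 + 0.73 − 54.38) / 54.38 = 6.81 / 54.38 = 12.5230%
CAPM required = R_f + β·MRP = 2.78% + 1.304 × 4.55% = 8.71320%
α = realised − required = 12.5230% − 8.71320% = +3.81%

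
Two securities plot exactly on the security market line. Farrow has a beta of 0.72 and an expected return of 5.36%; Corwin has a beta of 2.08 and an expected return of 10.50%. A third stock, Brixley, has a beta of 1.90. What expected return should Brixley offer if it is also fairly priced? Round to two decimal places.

MRP (SML slope) = (10.50% − 5.36%) / (2.08 − 0.72) = 5.14% / 1.36 = 3.7794%
R_f (intercept) = 5.36% − 0.72 × 3.7794% = 2.6388%
E(R_Brixley) = R_f + β × MRP = 2.6388% + 1.90 × 3.7794% = 9.82%

9.82%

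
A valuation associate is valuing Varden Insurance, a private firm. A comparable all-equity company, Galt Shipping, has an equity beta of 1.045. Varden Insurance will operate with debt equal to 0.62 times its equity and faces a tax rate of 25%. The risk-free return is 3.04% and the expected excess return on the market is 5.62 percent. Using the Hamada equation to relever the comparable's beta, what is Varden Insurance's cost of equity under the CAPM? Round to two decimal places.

11.64%

β_L = β_U × [1 + (1 − t)(D/E)] = 1.045 × [1 + (1 − 0.25) × 0.62]
    = 1.045 × [1 + 0.75 × 0.62] = 1.045 × 1.4650 = 1.5309
E(R) = R_f + β_L × MRP = 3.04% + 1.5309 × 5.62% = 11.64%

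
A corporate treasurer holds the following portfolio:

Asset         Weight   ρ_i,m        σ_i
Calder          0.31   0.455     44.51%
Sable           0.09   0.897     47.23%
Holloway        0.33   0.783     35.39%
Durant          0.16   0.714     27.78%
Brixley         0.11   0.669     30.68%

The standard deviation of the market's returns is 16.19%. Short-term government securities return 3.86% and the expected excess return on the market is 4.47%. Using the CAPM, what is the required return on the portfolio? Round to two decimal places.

10.67%

β_Calder = 0.455 × 44.51% / 16.19% = 1.2509
β_Sable = 0.897 × 47.23% / 16.19% = 2.6168
β_Holloway = 0.783 × 35.39% / 16.19% = 1.7116
β_Durant = 0.714 × 27.78% / 16.19% = 1.2251
β_Brixley = 0.669 × 30.68% / 16.19% = 1.2678
β_P = Σ w_i β_i = 0.31×1.2509 + 0.09×2.6168 + 0.33×1.7116 + 0.16×1.2251 + 0.11×1.2678 = 1.5236
E(R_P) = R_f + β_P × MRP = 3.86% + 1.5236 × 4.47% = 10.67%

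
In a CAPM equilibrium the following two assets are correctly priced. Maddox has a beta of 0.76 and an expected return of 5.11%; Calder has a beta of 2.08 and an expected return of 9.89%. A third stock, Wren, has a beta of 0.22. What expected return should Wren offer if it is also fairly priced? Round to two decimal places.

3.15%

MRP (SML slope) = (9.89% − 5.11%) / (2.08 − 0.76) = 4.78% / 1.32 = 3.6212%
R_f (intercept) = 5.11% − 0.76 × 3.6212% = 2.3579%
E(R_Wren) = R_f + β × MRP = 2.3579% + 0.22 × 3.6212% = 3.15%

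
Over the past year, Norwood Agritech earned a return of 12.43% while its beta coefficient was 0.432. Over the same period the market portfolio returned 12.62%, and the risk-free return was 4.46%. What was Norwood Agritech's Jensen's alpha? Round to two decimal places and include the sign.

+4.44%

Market excess return = 12.62% − 4.46% = 8.16%
CAPM benchmark = R_f + β(R_m − R_f) = 4.46% + 0.432 × 8.16% = 7.98512%
α = actual − benchmark = 12.43% − 7.98512% = +4.44%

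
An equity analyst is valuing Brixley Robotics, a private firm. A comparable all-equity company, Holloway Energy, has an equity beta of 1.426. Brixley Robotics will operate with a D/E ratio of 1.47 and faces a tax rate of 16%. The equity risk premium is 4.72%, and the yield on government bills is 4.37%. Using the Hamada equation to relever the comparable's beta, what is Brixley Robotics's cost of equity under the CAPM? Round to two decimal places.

β_L = β_U × [1 + (1 − t)(D/E)] = 1.426 × [1 + (1 − 0.16) × 1.47]
    = 1.426 × [1 + 0.84 × 1.47] = 1.426 × 2.2348 = 3.1868
E(R) = R_f + β_L × MRP = 4.37% + 3.1868 × 4.72% = 19.41%

19.41%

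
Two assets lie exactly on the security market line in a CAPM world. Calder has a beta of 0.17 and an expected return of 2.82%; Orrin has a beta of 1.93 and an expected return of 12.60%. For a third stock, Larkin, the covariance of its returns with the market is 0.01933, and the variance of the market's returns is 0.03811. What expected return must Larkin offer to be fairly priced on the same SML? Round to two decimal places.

MRP = (12.60% − 2.82%) / (1.93 − 0.17) = 5.5568%
R_f = 2.82% − 0.17 × 5.5568% = 1.8753%
β_Larkin = Cov / Var(R_m) = 0.01933 / 0.03811 = 0.5072
E(R_Larkin) = R_f + β × MRP = 1.8753% + 0.5072 × 5.5568% = 4.69%

4.69%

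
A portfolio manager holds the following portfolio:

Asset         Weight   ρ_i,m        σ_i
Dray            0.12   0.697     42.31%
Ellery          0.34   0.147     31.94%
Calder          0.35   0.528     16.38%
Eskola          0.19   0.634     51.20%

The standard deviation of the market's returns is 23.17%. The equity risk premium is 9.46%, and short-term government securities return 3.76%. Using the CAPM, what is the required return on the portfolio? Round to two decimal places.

9.61%

β_Dray = 0.697 × 42.31% / 23.17% = 1.2728
β_Ellery = 0.147 × 31.94% / 23.17% = 0.2026
β_Calder = 0.528 × 16.38% / 23.17% = 0.3733
β_Eskola = 0.634 × 51.20% / 23.17% = 1.4010
β_P = Σ w_i β_i = 0.12×1.2728 + 0.34×0.2026 + 0.35×0.3733 + 0.19×1.4010 = 0.6185
E(R_P) = R_f + β_P × MRP = 3.76% + 0.6185 × 9.46% = 9.61%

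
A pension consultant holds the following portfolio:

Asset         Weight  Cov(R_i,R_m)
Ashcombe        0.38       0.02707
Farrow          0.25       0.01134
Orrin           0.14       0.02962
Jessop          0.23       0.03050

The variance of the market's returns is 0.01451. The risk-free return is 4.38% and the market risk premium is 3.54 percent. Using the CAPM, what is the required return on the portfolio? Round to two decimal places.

β_Ashcombe = 0.02707 / 0.01451 = 1.8656
β_Farrow = 0.01134 / 0.01451 = 0.7815
β_Orrin = 0.02962 / 0.01451 = 2.0414
β_Jessop = 0.03050 / 0.01451 = 2.1020
β_P = Σ w_i β_i = 0.38×1.8656 + 0.25×0.7815 + 0.14×2.0414 + 0.23×2.1020 = 1.6736
E(R_P) = R_f + β_P × MRP = 4.38% + 1.6736 × 3.54% = 10.30%

10.30%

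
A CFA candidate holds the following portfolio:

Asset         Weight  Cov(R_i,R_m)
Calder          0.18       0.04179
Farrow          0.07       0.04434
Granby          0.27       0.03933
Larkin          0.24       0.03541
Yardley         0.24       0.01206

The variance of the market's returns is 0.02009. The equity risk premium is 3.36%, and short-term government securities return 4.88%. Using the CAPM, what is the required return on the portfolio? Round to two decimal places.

10.34%

β_Calder = 0.04179 / 0.02009 = 2.0801
β_Farrow = 0.04434 / 0.02009 = 2.2071
β_Granby = 0.03933 / 0.02009 = 1.9577
β_Larkin = 0.03541 / 0.02009 = 1.7626
β_Yardley = 0.01206 / 0.02009 = 0.6003
β_P = Σ w_i β_i = 0.18×2.0801 + 0.07×2.2071 + 0.27×1.9577 + 0.24×1.7626 + 0.24×0.6003 = 1.6246
E(R_P) = R_f + β_P × MRP = 4.88% + 1.6246 × 3.36% = 10.34%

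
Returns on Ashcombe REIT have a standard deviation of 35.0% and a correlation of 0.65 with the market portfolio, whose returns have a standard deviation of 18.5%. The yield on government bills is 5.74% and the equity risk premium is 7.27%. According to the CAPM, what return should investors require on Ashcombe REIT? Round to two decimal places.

β = ρ × σ_i / σ_m = 0.65 × 35.0% / 18.5% = 1.2297
E(R) = 5.74% + 1.2297 × 7.27% = 14.68%

14.68%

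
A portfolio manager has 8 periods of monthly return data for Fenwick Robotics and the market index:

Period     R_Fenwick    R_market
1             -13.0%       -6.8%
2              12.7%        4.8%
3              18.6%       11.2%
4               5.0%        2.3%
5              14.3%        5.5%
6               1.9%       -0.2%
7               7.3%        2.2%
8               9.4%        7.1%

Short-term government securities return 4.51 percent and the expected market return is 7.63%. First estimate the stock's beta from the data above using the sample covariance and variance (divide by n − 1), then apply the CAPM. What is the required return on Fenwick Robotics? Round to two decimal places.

Mean R_i = (-13.0 + 12.7 + 18.6 + 5.0 + 14.3 + 1.9 + 7.3 + 9.4) / 8 = 7.0250%
Mean R_m = (-6.8 + 4.8 + 11.2 + 2.3 + 5.5 − 0.2 + 2.2 + 7.1) / 8 = 3.2625%
Σ(R_i − R̄_i)(R_m − R̄_m) = 346.8975  ⇒  Cov = 346.8975 / 7 = 49.5568
Σ(R_m − R̄_m)² = 200.3988  ⇒  Var(R_m) = 200.3988 / 7 = 28.6284
β = Cov / Var(R_m) = 49.5568 / 28.6284 = 1.7310
MRP = 7.63% − 4.51% = 3.12%
E(R) = R_f + β × MRP = 4.51% + 1.7310 × 3.12% = 9.91%

9.91%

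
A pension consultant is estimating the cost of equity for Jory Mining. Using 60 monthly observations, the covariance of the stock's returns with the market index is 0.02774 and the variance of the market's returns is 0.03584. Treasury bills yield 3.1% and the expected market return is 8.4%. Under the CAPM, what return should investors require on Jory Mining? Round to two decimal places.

β = Cov(R_i, R_m) / Var(R_m) = 0.02774 / 0.03584 = 0.7740
MRP = 8.4% − 3.1% = 5.30%
E(R) = R_f + β × MRP = 3.1% + 0.7740 × 5.3% = 7.20%

7.20%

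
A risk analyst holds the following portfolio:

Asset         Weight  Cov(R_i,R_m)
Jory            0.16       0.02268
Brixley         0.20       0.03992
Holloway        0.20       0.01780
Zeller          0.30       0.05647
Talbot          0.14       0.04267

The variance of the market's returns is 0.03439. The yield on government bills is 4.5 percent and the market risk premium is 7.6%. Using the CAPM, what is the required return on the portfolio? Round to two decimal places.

12.92%

β_Jory = 0.02268 / 0.03439 = 0.6595
β_Brixley = 0.03992 / 0.03439 = 1.1608
β_Holloway = 0.01780 / 0.03439 = 0.5176
β_Zeller = 0.05647 / 0.03439 = 1.6420
β_Talbot = 0.04267 / 0.03439 = 1.2408
β_P = Σ w_i β_i = 0.16×0.6595 + 0.20×1.1608 + 0.20×0.5176 + 0.30×1.6420 + 0.14×1.2408 = 1.1075
E(R_P) = R_f + β_P × MRP = 4.5% + 1.1075 × 7.6% = 12.92%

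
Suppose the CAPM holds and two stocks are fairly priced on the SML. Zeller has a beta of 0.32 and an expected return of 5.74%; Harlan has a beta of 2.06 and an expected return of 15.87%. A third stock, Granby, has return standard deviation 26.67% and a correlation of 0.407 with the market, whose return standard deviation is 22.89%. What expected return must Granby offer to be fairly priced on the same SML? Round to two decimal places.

MRP = (15.87% − 5.74%) / (2.06 − 0.32) = 5.8218%
R_f = 5.74% − 0.32 × 5.8218% = 3.8770%
β_Granby = ρ·σ_i/σ_m = 0.407 × 26.67 / 22.89 = 0.4742
E(R_Granby) = R_f + β × MRP = 3.8770% + 0.4742 × 5.8218% = 6.64%

6.64%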